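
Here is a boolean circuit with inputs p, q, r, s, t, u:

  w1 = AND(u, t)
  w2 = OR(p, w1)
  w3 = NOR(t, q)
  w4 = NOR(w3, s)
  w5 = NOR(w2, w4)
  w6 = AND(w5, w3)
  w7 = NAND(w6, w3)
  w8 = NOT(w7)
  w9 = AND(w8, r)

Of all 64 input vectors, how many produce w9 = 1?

w9 = AND(w8, r) must be 1, so both w8 = 1 and r = 1.
w8 = NOT(w7) must be 1, so w7 = 0.
Enumerating the 64 input combinations, 4 give w9 = 1 and 60 give w9 = 0.

4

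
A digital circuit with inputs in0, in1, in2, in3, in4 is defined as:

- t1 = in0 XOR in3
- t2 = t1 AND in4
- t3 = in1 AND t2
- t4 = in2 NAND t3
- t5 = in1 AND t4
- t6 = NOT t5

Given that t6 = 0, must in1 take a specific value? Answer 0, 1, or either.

1

t6 = NOT t5 must be 0, so t5 = 1.
t5 = in1 AND t4 must be 1, so both in1 = 1 and t4 = 1.
Every assignment with t6 = 0 has in1 = 1; there are 14 such assignment(s).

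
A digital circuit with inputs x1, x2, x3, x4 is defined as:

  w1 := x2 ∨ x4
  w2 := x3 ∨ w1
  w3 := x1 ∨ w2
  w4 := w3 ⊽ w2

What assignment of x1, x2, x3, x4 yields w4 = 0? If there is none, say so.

Check with x1=0 x2=0 x3=1 x4=1:
w1 = x2 ∨ x4 = 0 ∨ 1 = 1
w2 = x3 ∨ w1 = 1 ∨ 1 = 1
w3 = x1 ∨ w2 = 0 ∨ 1 = 1
w4 = w3 ⊽ w2 = 1 ⊽ 1 = 0
So w4 = 0 as required.

x1=0 x2=0 x3=1 x4=1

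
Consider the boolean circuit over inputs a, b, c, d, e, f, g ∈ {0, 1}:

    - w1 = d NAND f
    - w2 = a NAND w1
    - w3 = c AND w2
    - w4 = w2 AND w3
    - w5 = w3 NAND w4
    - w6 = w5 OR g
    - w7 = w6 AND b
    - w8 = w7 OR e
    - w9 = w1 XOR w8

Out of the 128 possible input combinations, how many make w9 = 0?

w9 = w1 XOR w8 must be 0, so w1 and w8 are equal.
Enumerating the 128 input combinations, 79 give w9 = 0 and 49 give w9 = 1.

79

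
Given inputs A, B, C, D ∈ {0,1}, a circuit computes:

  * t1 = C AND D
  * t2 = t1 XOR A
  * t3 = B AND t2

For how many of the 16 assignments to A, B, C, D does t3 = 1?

t3 = B AND t2 must be 1, so both B = 1 and t2 = 1.
Satisfying assignments:
  A=0, B=1, C=1, D=1
  A=1, B=1, C=0, D=0
  A=1, B=1, C=0, D=1
  A=1, B=1, C=1, D=0

4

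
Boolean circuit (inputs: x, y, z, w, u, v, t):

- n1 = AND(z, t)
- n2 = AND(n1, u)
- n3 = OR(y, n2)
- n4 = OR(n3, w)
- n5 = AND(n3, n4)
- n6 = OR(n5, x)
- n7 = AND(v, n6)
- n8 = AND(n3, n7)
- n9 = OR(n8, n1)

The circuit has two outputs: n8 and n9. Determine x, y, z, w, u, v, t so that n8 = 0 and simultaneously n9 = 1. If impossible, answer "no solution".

x=0, y=0, z=1, w=1, u=0, v=1, t=1

Check with x=0, y=0, z=1, w=1, u=0, v=1, t=1:
n1 = AND(z, t) = AND(1, 1) = 1
n2 = AND(n1, u) = AND(1, 0) = 0
n3 = OR(y, n2) = OR(0, 0) = 0
n4 = OR(n3, w) = OR(0, 1) = 1
n5 = AND(n3, n4) = AND(0, 1) = 0
n6 = OR(n5, x) = OR(0, 0) = 0
n7 = AND(v, n6) = AND(1, 0) = 0
n8 = AND(n3, n7) = AND(0, 0) = 0
n9 = OR(n8, n1) = OR(0, 1) = 1
So n8 = 0 and n9 = 1.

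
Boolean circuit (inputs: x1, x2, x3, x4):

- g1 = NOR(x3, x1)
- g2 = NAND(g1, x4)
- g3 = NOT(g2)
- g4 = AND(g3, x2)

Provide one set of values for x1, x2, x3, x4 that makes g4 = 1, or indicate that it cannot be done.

Check with x1=0, x2=1, x3=0, x4=1:
g1 = NOR(x3, x1) = NOR(0, 0) = 1
g2 = NAND(g1, x4) = NAND(1, 1) = 0
g3 = NOT(g2) = NOT 0 = 1
g4 = AND(g3, x2) = AND(1, 1) = 1
So g4 = 1 as required.

x1=0, x2=1, x3=0, x4=1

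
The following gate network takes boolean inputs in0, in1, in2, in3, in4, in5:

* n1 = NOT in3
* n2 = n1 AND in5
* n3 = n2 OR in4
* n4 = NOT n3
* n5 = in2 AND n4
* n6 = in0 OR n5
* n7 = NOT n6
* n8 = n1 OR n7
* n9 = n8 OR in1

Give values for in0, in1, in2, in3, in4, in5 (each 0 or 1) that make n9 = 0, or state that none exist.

n9 = n8 OR in1 must be 0, so both n8 = 0 and in1 = 0.
n8 = n1 OR n7 must be 0, so both n1 = 0 and n7 = 0.
Check with in0=1, in1=0, in2=1, in3=1, in4=0, in5=0:
n1 = NOT in3 = NOT 1 = 0
n2 = n1 AND in5 = 0 AND 0 = 0
n3 = n2 OR in4 = 0 OR 0 = 0
n4 = NOT n3 = NOT 0 = 1
n5 = in2 AND n4 = 1 AND 1 = 1
n6 = in0 OR n5 = 1 OR 1 = 1
n7 = NOT n6 = NOT 1 = 0
n8 = n1 OR n7 = 0 OR 0 = 0
n9 = n8 OR in1 = 0 OR 0 = 0
So n9 = 0 as required.

in0=1, in1=0, in2=1, in3=1, in4=0, in5=0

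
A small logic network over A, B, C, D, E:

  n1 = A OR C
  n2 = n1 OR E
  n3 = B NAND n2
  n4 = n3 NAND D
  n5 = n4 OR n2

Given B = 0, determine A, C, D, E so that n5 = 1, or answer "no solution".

Check with B = 0 and A=0, C=0, D=1, E=1:
n1 = A OR C = 0 OR 0 = 0
n2 = n1 OR E = 0 OR 1 = 1
n3 = B NAND n2 = 0 NAND 1 = 1
n4 = n3 NAND D = 1 NAND 1 = 0
n5 = n4 OR n2 = 0 OR 1 = 1
So n5 = 1.

A=0, C=0, D=1, E=1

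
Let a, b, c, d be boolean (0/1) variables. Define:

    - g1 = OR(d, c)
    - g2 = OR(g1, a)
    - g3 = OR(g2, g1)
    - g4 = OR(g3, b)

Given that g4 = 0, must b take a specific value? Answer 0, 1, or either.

g4 = OR(g3, b) must be 0, so both g3 = 0 and b = 0.
Every assignment with g4 = 0 has b = 0; there are 1 such assignment(s).
  a=0, b=0, c=0, d=0

0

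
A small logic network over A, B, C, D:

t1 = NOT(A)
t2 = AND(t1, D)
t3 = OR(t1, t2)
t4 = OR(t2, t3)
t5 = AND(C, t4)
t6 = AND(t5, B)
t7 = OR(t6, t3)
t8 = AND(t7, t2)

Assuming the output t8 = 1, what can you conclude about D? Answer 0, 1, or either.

t8 = AND(t7, t2) must be 1, so both t7 = 1 and t2 = 1.
Every assignment with t8 = 1 has D = 1; there are 4 such assignment(s).
  A=0, B=0, C=0, D=1
  A=0, B=0, C=1, D=1
  A=0, B=1, C=0, D=1
  A=0, B=1, C=1, D=1

1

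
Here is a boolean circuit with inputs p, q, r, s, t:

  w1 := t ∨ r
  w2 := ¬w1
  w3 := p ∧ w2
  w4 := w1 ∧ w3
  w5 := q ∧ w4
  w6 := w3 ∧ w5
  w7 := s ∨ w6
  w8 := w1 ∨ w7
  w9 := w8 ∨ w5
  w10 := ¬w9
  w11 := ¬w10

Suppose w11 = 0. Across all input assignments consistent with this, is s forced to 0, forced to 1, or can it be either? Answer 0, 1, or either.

0

w11 = ¬w10 must be 0, so w10 = 1.
Every assignment with w11 = 0 has s = 0; there are 4 such assignment(s).
  p=0, q=0, r=0, s=0, t=0
  p=0, q=1, r=0, s=0, t=0
  p=1, q=0, r=0, s=0, t=0
  p=1, q=1, r=0, s=0, t=0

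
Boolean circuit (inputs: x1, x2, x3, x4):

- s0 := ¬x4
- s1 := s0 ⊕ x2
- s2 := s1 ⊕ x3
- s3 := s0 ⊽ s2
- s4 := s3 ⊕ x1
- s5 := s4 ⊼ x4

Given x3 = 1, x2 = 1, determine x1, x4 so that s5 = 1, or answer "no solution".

s5 = s4 ⊼ x4 must be 1, so at least one of s4, x4 is 0.
Check with x3 = 1, x2 = 1 and x1=0, x4=0:
s0 = ¬x4 = ¬0 = 1
s1 = s0 ⊕ x2 = 1 ⊕ 1 = 0
s2 = s1 ⊕ x3 = 0 ⊕ 1 = 1
s3 = s0 ⊽ s2 = 1 ⊽ 1 = 0
s4 = s3 ⊕ x1 = 0 ⊕ 0 = 0
s5 = s4 ⊼ x4 = 0 ⊼ 0 = 1
So s5 = 1.

x1=0, x4=0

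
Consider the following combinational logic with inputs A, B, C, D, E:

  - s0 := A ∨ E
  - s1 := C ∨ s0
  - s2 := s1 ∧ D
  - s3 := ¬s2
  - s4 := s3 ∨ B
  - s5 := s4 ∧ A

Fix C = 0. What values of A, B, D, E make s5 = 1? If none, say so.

s5 = s4 ∧ A must be 1, so both s4 = 1 and A = 1.
Check with C = 0 and A=1, B=0, D=0, E=0:
s0 = A ∨ E = 1 ∨ 0 = 1
s1 = C ∨ s0 = 0 ∨ 1 = 1
s2 = s1 ∧ D = 1 ∧ 0 = 0
s3 = ¬s2 = ¬0 = 1
s4 = s3 ∨ B = 1 ∨ 0 = 1
s5 = s4 ∧ A = 1 ∧ 1 = 1
So s5 = 1.

A=1 B=0 D=0 E=0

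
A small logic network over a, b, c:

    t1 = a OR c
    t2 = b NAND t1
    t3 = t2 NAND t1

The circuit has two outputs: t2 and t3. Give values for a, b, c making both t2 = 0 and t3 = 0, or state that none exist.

no solution exists

Across all 8 input combinations, none give both t2 = 0 and t3 = 0.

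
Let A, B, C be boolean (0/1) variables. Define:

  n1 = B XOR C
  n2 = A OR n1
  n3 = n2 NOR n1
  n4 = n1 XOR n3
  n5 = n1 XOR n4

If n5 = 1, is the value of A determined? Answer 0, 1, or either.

n5 = n1 XOR n4 must be 1, so n1 and n4 differ.
Every assignment with n5 = 1 has A = 0; there are 2 such assignment(s).
  A=0, B=0, C=0
  A=0, B=1, C=1

0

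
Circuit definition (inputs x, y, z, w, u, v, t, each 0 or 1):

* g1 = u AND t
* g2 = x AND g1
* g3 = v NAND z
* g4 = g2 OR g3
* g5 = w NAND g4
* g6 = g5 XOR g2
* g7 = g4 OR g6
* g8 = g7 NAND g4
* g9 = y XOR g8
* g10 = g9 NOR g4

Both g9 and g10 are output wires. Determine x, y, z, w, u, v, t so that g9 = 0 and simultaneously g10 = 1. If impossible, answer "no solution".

x=1, y=1, z=1, w=1, u=0, v=1, t=0

Check with x=1, y=1, z=1, w=1, u=0, v=1, t=0:
g1 = u AND t = 0 AND 0 = 0
g2 = x AND g1 = 1 AND 0 = 0
g3 = v NAND z = 1 NAND 1 = 0
g4 = g2 OR g3 = 0 OR 0 = 0
g5 = w NAND g4 = 1 NAND 0 = 1
g6 = g5 XOR g2 = 1 XOR 0 = 1
g7 = g4 OR g6 = 0 OR 1 = 1
g8 = g7 NAND g4 = 1 NAND 0 = 1
g9 = y XOR g8 = 1 XOR 1 = 0
g10 = g9 NOR g4 = 0 NOR 0 = 1
So g9 = 0 and g10 = 1.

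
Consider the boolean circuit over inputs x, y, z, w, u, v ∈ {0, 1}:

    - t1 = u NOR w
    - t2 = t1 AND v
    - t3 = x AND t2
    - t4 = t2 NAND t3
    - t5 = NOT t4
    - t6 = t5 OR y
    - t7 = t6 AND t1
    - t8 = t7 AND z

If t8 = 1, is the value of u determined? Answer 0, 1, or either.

0

t8 = t7 AND z must be 1, so both t7 = 1 and z = 1.
t7 = t6 AND t1 must be 1, so both t6 = 1 and t1 = 1.
Every assignment with t8 = 1 has u = 0; there are 5 such assignment(s).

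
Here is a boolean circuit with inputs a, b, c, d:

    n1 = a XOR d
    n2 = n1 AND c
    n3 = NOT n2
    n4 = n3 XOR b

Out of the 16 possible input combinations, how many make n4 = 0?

n4 = n3 XOR b must be 0, so n3 and b are equal.
Enumerating the 16 input combinations, 8 give n4 = 0 and 8 give n4 = 1.

8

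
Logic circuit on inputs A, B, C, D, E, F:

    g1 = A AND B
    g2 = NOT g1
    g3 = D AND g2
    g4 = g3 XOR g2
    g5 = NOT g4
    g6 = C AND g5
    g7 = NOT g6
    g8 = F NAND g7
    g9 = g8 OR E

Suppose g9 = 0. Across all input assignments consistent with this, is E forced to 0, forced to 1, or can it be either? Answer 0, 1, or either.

g9 = g8 OR E must be 0, so both g8 = 0 and E = 0.
g8 = F NAND g7 must be 0, so both F = 1 and g7 = 1.
Every assignment with g9 = 0 has E = 0; there are 11 such assignment(s).

0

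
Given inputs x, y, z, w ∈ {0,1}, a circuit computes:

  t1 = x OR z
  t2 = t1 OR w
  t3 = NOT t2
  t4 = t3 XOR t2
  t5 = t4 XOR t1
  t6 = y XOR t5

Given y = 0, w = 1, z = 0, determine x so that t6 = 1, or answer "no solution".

t6 = y XOR t5 must be 1, so y and t5 differ.
Check with y = 0, w = 1, z = 0 and x=0:
t1 = x OR z = 0 OR 0 = 0
t2 = t1 OR w = 0 OR 1 = 1
t3 = NOT t2 = NOT 1 = 0
t4 = t3 XOR t2 = 0 XOR 1 = 1
t5 = t4 XOR t1 = 1 XOR 0 = 1
t6 = y XOR t5 = 0 XOR 1 = 1
So t6 = 1.

x=0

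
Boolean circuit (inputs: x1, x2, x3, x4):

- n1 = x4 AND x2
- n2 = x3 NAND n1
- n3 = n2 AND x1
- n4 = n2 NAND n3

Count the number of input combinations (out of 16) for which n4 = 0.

n4 = n2 NAND n3 must be 0, so both n2 = 1 and n3 = 1.
Enumerating the 16 input combinations, 7 give n4 = 0 and 9 give n4 = 1.

7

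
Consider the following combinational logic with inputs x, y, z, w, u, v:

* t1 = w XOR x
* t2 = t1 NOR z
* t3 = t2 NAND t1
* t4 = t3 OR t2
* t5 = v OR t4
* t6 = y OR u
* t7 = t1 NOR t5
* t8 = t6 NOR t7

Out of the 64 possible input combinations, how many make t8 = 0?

48

t8 = t6 NOR t7 must be 0, so at least one of t6, t7 is 1.
Enumerating the 64 input combinations, 48 give t8 = 0 and 16 give t8 = 1.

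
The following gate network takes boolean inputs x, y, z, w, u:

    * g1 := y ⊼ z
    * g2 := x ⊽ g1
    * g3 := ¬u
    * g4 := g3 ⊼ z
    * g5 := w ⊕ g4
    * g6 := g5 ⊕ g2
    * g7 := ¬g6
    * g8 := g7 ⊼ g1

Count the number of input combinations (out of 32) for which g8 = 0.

12

g8 = g7 ⊼ g1 must be 0, so both g7 = 1 and g1 = 1.
Enumerating the 32 input combinations, 12 give g8 = 0 and 20 give g8 = 1.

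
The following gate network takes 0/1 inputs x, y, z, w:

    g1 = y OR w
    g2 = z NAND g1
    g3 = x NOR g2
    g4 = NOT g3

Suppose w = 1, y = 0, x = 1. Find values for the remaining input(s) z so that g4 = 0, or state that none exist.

no solution exists

With w = 1, y = 0, x = 1 fixed, none of the 2 settings of z give g4 = 0.
For example, with z=0:
g1 = y OR w = 0 OR 1 = 1
g2 = z NAND g1 = 0 NAND 1 = 1
g3 = x NOR g2 = 1 NOR 1 = 0
g4 = NOT g3 = NOT 0 = 1
giving g4 = 1 ≠ 0.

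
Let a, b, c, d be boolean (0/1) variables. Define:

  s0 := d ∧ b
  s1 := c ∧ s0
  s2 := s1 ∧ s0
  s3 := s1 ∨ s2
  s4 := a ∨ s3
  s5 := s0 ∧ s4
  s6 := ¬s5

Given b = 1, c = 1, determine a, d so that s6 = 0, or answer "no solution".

a=1, d=1

s6 = ¬s5 must be 0, so s5 = 1.
Check with b = 1, c = 1 and a=1, d=1:
s0 = d ∧ b = 1 ∧ 1 = 1
s1 = c ∧ s0 = 1 ∧ 1 = 1
s2 = s1 ∧ s0 = 1 ∧ 1 = 1
s3 = s1 ∨ s2 = 1 ∨ 1 = 1
s4 = a ∨ s3 = 1 ∨ 1 = 1
s5 = s0 ∧ s4 = 1 ∧ 1 = 1
s6 = ¬s5 = ¬1 = 0
So s6 = 0.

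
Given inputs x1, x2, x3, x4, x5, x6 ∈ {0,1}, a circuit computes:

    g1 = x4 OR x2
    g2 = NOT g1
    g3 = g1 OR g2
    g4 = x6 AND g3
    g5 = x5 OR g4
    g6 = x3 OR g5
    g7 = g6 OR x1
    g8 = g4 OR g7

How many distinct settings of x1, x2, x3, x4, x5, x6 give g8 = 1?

60

g8 = g4 OR g7 must be 1, so at least one of g4, g7 is 1.
Enumerating the 64 input combinations, 60 give g8 = 1 and 4 give g8 = 0.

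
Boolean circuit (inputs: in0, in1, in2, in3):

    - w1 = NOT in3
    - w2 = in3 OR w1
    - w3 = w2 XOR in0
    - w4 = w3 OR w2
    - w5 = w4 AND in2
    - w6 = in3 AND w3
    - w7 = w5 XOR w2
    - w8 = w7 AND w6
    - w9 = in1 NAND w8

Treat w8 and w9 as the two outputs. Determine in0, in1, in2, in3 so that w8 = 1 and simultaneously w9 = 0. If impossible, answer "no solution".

Check with in0=0, in1=1, in2=0, in3=1:
w1 = NOT in3 = NOT 1 = 0
w2 = in3 OR w1 = 1 OR 0 = 1
w3 = w2 XOR in0 = 1 XOR 0 = 1
w4 = w3 OR w2 = 1 OR 1 = 1
w5 = w4 AND in2 = 1 AND 0 = 0
w6 = in3 AND w3 = 1 AND 1 = 1
w7 = w5 XOR w2 = 0 XOR 1 = 1
w8 = w7 AND w6 = 1 AND 1 = 1
w9 = in1 NAND w8 = 1 NAND 1 = 0
So w8 = 1 and w9 = 0.

in0=0, in1=1, in2=0, in3=1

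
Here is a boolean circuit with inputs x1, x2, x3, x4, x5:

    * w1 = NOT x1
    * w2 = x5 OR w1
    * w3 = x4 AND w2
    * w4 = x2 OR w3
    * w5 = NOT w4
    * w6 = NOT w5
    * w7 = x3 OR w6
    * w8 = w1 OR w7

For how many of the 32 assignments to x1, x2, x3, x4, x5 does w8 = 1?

w8 = w1 OR w7 must be 1, so at least one of w1, w7 is 1.
Enumerating the 32 input combinations, 29 give w8 = 1 and 3 give w8 = 0.

29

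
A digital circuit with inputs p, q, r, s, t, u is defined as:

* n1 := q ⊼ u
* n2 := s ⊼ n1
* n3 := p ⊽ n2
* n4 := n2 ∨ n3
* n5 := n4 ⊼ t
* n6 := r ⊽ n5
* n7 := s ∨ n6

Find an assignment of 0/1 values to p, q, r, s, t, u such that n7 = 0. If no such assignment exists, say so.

p=0, q=1, r=0, s=0, t=0, u=0

n7 = s ∨ n6 must be 0, so both s = 0 and n6 = 0.
Check with p=0, q=1, r=0, s=0, t=0, u=0:
n1 = q ⊼ u = 1 ⊼ 0 = 1
n2 = s ⊼ n1 = 0 ⊼ 1 = 1
n3 = p ⊽ n2 = 0 ⊽ 1 = 0
n4 = n2 ∨ n3 = 1 ∨ 0 = 1
n5 = n4 ⊼ t = 1 ⊼ 0 = 1
n6 = r ⊽ n5 = 0 ⊽ 1 = 0
n7 = s ∨ n6 = 0 ∨ 0 = 0
So n7 = 0 as required.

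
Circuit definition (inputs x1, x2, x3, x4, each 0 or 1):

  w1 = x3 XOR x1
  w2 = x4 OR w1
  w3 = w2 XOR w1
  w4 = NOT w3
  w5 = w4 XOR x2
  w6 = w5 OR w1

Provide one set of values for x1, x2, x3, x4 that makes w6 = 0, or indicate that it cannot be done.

w6 = w5 OR w1 must be 0, so both w5 = 0 and w1 = 0.
w5 = w4 XOR x2 must be 0, so w4 and x2 are equal.
w1 = x3 XOR x1 must be 0, so x3 and x1 are equal.
Check with x1=1, x2=0, x3=1, x4=1:
w1 = x3 XOR x1 = 1 XOR 1 = 0
w2 = x4 OR w1 = 1 OR 0 = 1
w3 = w2 XOR w1 = 1 XOR 0 = 1
w4 = NOT w3 = NOT 1 = 0
w5 = w4 XOR x2 = 0 XOR 0 = 0
w6 = w5 OR w1 = 0 OR 0 = 0
So w6 = 0 as required.

x1=1, x2=0, x3=1, x4=1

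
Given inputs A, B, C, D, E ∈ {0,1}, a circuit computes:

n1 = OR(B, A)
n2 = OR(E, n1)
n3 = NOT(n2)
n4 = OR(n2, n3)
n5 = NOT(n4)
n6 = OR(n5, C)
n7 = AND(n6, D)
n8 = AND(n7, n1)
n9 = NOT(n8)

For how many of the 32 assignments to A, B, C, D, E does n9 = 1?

26

n9 = NOT(n8) must be 1, so n8 = 0.
n8 = AND(n7, n1) must be 0, so at least one of n7, n1 is 0.
Enumerating the 32 input combinations, 26 give n9 = 1 and 6 give n9 = 0.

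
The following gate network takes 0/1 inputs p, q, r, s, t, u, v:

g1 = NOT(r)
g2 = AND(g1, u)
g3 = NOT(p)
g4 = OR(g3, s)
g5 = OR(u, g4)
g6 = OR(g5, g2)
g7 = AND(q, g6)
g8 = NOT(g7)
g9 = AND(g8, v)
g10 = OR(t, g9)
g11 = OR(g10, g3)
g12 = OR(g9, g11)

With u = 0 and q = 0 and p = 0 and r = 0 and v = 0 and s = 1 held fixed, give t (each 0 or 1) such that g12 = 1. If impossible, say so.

Check with u = 0 and q = 0 and p = 0 and r = 0 and v = 0 and s = 1 and t=1:
g1 = NOT(r) = NOT 0 = 1
g2 = AND(g1, u) = AND(1, 0) = 0
g3 = NOT(p) = NOT 0 = 1
g4 = OR(g3, s) = OR(1, 1) = 1
g5 = OR(u, g4) = OR(0, 1) = 1
g6 = OR(g5, g2) = OR(1, 0) = 1
g7 = AND(q, g6) = AND(0, 1) = 0
g8 = NOT(g7) = NOT 0 = 1
g9 = AND(g8, v) = AND(1, 0) = 0
g10 = OR(t, g9) = OR(1, 0) = 1
g11 = OR(g10, g3) = OR(1, 1) = 1
g12 = OR(g9, g11) = OR(0, 1) = 1
So g12 = 1.

t=1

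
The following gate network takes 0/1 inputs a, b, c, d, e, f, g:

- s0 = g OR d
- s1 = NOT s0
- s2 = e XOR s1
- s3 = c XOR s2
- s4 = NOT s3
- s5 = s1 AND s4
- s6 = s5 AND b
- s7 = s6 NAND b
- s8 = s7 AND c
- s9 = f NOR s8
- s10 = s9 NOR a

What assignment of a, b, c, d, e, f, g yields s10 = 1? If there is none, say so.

s10 = s9 NOR a must be 1, so both s9 = 0 and a = 0.
s9 = f NOR s8 must be 0, so at least one of f, s8 is 1.
Check with a=0, b=1, c=1, d=1, e=1, f=1, g=1:
s0 = g OR d = 1 OR 1 = 1
s1 = NOT s0 = NOT 1 = 0
s2 = e XOR s1 = 1 XOR 0 = 1
s3 = c XOR s2 = 1 XOR 1 = 0
s4 = NOT s3 = NOT 0 = 1
s5 = s1 AND s4 = 0 AND 1 = 0
s6 = s5 AND b = 0 AND 1 = 0
s7 = s6 NAND b = 0 NAND 1 = 1
s8 = s7 AND c = 1 AND 1 = 1
s9 = f NOR s8 = 1 NOR 1 = 0
s10 = s9 NOR a = 0 NOR 0 = 1
So s10 = 1 as required.

a=0, b=1, c=1, d=1, e=1, f=1, g=1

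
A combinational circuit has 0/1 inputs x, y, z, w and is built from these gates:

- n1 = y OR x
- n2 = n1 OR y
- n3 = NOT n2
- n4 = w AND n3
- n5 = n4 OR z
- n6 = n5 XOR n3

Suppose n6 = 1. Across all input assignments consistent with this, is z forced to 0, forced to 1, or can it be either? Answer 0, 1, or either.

Both values of z occur among assignments with n6 = 1:
  z=0: x=0, y=0, z=0, w=0
  z=1: x=0, y=1, z=1, w=0

either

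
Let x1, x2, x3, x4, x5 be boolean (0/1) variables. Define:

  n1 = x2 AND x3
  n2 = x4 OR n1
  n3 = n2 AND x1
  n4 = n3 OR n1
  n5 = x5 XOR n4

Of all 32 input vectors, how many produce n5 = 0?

16

n5 = x5 XOR n4 must be 0, so x5 and n4 are equal.
Enumerating the 32 input combinations, 16 give n5 = 0 and 16 give n5 = 1.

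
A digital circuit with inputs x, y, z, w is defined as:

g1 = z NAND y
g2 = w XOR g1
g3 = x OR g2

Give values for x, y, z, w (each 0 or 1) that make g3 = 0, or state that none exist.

x=0, y=1, z=0, w=1

Check with x=0, y=1, z=0, w=1:
g1 = z NAND y = 0 NAND 1 = 1
g2 = w XOR g1 = 1 XOR 1 = 0
g3 = x OR g2 = 0 OR 0 = 0
So g3 = 0 as required.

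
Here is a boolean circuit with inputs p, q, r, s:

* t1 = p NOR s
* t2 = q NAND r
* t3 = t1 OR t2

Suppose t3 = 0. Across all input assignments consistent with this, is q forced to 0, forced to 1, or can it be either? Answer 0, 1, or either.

t3 = t1 OR t2 must be 0, so both t1 = 0 and t2 = 0.
Every assignment with t3 = 0 has q = 1; there are 3 such assignment(s).
  p=0, q=1, r=1, s=1
  p=1, q=1, r=1, s=0
  p=1, q=1, r=1, s=1

1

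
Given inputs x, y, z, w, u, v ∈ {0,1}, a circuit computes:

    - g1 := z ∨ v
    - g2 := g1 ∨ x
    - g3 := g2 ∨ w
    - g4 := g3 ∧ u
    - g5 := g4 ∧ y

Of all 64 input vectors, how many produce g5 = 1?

15

g5 = g4 ∧ y must be 1, so both g4 = 1 and y = 1.
Enumerating the 64 input combinations, 15 give g5 = 1 and 49 give g5 = 0.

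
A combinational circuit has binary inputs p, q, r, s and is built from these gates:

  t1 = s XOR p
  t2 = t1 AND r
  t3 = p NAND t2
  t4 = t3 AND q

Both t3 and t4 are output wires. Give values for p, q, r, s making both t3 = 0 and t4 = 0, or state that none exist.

p=1 q=0 r=1 s=0

Check with p=1 q=0 r=1 s=0:
t1 = s XOR p = 0 XOR 1 = 1
t2 = t1 AND r = 1 AND 1 = 1
t3 = p NAND t2 = 1 NAND 1 = 0
t4 = t3 AND q = 0 AND 0 = 0
So t3 = 0 and t4 = 0.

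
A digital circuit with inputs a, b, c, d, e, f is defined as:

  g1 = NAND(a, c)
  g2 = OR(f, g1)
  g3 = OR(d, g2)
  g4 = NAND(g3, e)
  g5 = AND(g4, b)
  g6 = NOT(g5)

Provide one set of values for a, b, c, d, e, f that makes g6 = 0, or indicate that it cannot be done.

g6 = NOT(g5) must be 0, so g5 = 1.
Check with a=1 b=1 c=1 d=0 e=0 f=0:
g1 = NAND(a, c) = NAND(1, 1) = 0
g2 = OR(f, g1) = OR(0, 0) = 0
g3 = OR(d, g2) = OR(0, 0) = 0
g4 = NAND(g3, e) = NAND(0, 0) = 1
g5 = AND(g4, b) = AND(1, 1) = 1
g6 = NOT(g5) = NOT 1 = 0
So g6 = 0 as required.

a=1 b=1 c=1 d=0 e=0 f=0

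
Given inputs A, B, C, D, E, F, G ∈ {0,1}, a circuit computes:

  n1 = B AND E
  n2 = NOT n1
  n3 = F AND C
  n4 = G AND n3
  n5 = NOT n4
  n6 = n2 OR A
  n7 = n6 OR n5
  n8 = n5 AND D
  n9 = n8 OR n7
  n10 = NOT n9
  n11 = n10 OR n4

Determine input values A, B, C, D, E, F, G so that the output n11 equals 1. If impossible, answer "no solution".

n11 = n10 OR n4 must be 1, so at least one of n10, n4 is 1.
Check with A=0, B=1, C=1, D=0, E=0, F=1, G=1:
n1 = B AND E = 1 AND 0 = 0
n2 = NOT n1 = NOT 0 = 1
n3 = F AND C = 1 AND 1 = 1
n4 = G AND n3 = 1 AND 1 = 1
n5 = NOT n4 = NOT 1 = 0
n6 = n2 OR A = 1 OR 0 = 1
n7 = n6 OR n5 = 1 OR 0 = 1
n8 = n5 AND D = 0 AND 0 = 0
n9 = n8 OR n7 = 0 OR 1 = 1
n10 = NOT n9 = NOT 1 = 0
n11 = n10 OR n4 = 0 OR 1 = 1
So n11 = 1 as required.

A=0, B=1, C=1, D=0, E=0, F=1, G=1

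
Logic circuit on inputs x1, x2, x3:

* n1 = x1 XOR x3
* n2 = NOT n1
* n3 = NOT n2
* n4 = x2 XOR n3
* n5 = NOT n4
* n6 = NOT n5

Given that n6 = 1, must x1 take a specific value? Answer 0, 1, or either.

Both values of x1 occur among assignments with n6 = 1:
  x1=0: x1=0, x2=0, x3=1
  x1=1: x1=1, x2=0, x3=0

either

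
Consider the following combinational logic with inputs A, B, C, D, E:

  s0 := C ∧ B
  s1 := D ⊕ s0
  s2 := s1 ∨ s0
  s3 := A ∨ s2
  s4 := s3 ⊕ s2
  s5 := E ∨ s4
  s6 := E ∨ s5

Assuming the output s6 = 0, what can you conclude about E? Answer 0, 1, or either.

0

s6 = E ∨ s5 must be 0, so both E = 0 and s5 = 0.
s5 = E ∨ s4 must be 0, so both E = 0 and s4 = 0.
s4 = s3 ⊕ s2 must be 0, so s3 and s2 are equal.
Every assignment with s6 = 0 has E = 0; there are 13 such assignment(s).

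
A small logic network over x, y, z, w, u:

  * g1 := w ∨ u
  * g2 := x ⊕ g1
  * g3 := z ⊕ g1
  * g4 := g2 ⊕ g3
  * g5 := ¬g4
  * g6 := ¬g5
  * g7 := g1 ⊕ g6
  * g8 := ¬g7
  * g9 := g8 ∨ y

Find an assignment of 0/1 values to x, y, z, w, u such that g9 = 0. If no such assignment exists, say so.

Check with x=1, y=0, z=1, w=1, u=1:
g1 = w ∨ u = 1 ∨ 1 = 1
g2 = x ⊕ g1 = 1 ⊕ 1 = 0
g3 = z ⊕ g1 = 1 ⊕ 1 = 0
g4 = g2 ⊕ g3 = 0 ⊕ 0 = 0
g5 = ¬g4 = ¬0 = 1
g6 = ¬g5 = ¬1 = 0
g7 = g1 ⊕ g6 = 1 ⊕ 0 = 1
g8 = ¬g7 = ¬1 = 0
g9 = g8 ∨ y = 0 ∨ 0 = 0
So g9 = 0 as required.

x=1, y=0, z=1, w=1, u=1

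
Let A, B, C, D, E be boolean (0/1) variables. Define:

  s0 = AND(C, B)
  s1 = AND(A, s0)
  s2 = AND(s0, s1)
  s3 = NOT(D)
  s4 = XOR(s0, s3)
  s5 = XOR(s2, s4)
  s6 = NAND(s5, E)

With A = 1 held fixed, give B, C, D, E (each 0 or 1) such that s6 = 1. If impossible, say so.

B=0 C=0 D=1 E=0

s6 = NAND(s5, E) must be 1, so at least one of s5, E is 0.
Check with A = 1 and B=0, C=0, D=1, E=0:
s0 = AND(C, B) = AND(0, 0) = 0
s1 = AND(A, s0) = AND(1, 0) = 0
s2 = AND(s0, s1) = AND(0, 0) = 0
s3 = NOT(D) = NOT 1 = 0
s4 = XOR(s0, s3) = XOR(0, 0) = 0
s5 = XOR(s2, s4) = XOR(0, 0) = 0
s6 = NAND(s5, E) = NAND(0, 0) = 1
So s6 = 1.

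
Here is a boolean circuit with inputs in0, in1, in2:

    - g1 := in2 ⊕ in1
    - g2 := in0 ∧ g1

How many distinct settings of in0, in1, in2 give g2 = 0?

g2 = in0 ∧ g1 must be 0, so at least one of in0, g1 is 0.
Enumerating the 8 input combinations, 6 give g2 = 0 and 2 give g2 = 1.

6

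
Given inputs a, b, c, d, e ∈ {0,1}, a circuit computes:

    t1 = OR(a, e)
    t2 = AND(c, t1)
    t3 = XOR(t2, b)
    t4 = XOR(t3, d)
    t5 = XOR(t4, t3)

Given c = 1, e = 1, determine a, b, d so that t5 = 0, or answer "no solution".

a=1 b=0 d=0

Check with c = 1, e = 1 and a=1, b=0, d=0:
t1 = OR(a, e) = OR(1, 1) = 1
t2 = AND(c, t1) = AND(1, 1) = 1
t3 = XOR(t2, b) = XOR(1, 0) = 1
t4 = XOR(t3, d) = XOR(1, 0) = 1
t5 = XOR(t4, t3) = XOR(1, 1) = 0
So t5 = 0.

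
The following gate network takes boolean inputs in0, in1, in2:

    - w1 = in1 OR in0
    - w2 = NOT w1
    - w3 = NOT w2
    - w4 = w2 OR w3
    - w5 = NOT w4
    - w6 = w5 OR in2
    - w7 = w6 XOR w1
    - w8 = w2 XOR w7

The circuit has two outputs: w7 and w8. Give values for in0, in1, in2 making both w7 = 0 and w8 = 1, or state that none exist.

in0=0, in1=0, in2=0

Check with in0=0, in1=0, in2=0:
w1 = in1 OR in0 = 0 OR 0 = 0
w2 = NOT w1 = NOT 0 = 1
w3 = NOT w2 = NOT 1 = 0
w4 = w2 OR w3 = 1 OR 0 = 1
w5 = NOT w4 = NOT 1 = 0
w6 = w5 OR in2 = 0 OR 0 = 0
w7 = w6 XOR w1 = 0 XOR 0 = 0
w8 = w2 XOR w7 = 1 XOR 0 = 1
So w7 = 0 and w8 = 1.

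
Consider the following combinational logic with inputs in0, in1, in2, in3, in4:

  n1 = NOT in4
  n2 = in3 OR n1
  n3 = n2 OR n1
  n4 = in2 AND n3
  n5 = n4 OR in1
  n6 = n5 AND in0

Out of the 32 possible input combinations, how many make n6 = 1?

11

n6 = n5 AND in0 must be 1, so both n5 = 1 and in0 = 1.
Enumerating the 32 input combinations, 11 give n6 = 1 and 21 give n6 = 0.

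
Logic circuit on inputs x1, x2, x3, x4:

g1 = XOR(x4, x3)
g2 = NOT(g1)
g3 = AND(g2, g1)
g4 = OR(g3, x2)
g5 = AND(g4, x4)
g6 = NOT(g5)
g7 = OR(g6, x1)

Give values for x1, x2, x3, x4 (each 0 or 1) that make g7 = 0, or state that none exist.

x1=0 x2=1 x3=1 x4=1

Check with x1=0 x2=1 x3=1 x4=1:
g1 = XOR(x4, x3) = XOR(1, 1) = 0
g2 = NOT(g1) = NOT 0 = 1
g3 = AND(g2, g1) = AND(1, 0) = 0
g4 = OR(g3, x2) = OR(0, 1) = 1
g5 = AND(g4, x4) = AND(1, 1) = 1
g6 = NOT(g5) = NOT 1 = 0
g7 = OR(g6, x1) = OR(0, 0) = 0
So g7 = 0 as required.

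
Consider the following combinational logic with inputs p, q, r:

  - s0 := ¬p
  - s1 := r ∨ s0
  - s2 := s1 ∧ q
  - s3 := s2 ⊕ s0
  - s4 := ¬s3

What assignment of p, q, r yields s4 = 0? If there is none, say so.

p=0 q=0 r=1

s4 = ¬s3 must be 0, so s3 = 1.
s3 = s2 ⊕ s0 must be 1, so s2 and s0 differ.
Check with p=0 q=0 r=1:
s0 = ¬p = ¬0 = 1
s1 = r ∨ s0 = 1 ∨ 1 = 1
s2 = s1 ∧ q = 1 ∧ 0 = 0
s3 = s2 ⊕ s0 = 0 ⊕ 1 = 1
s4 = ¬s3 = ¬1 = 0
So s4 = 0 as required.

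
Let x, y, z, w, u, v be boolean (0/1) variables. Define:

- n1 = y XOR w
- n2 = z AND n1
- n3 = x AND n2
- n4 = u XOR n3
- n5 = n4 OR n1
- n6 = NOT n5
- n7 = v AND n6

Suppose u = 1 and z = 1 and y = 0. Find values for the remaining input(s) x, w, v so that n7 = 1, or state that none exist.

no solution exists

With u = 1 and z = 1 and y = 0 fixed, none of the 8 settings of x, w, v give n7 = 1.
For example, with x=1, w=0, v=0:
n1 = y XOR w = 0 XOR 0 = 0
n2 = z AND n1 = 1 AND 0 = 0
n3 = x AND n2 = 1 AND 0 = 0
n4 = u XOR n3 = 1 XOR 0 = 1
n5 = n4 OR n1 = 1 OR 0 = 1
n6 = NOT n5 = NOT 1 = 0
n7 = v AND n6 = 0 AND 0 = 0
giving n7 = 0 ≠ 1.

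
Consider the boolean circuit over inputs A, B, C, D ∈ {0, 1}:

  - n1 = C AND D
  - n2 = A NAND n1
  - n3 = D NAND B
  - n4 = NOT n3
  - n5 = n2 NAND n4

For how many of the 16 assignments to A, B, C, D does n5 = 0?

3

n5 = n2 NAND n4 must be 0, so both n2 = 1 and n4 = 1.
n2 = A NAND n1 must be 1, so at least one of A, n1 is 0.
Enumerating the 16 input combinations, 3 give n5 = 0 and 13 give n5 = 1.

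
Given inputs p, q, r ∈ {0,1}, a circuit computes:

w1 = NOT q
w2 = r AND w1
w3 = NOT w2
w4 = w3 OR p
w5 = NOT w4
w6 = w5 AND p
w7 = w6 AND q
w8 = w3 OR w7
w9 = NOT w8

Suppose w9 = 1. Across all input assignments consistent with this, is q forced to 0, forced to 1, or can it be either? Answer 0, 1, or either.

w9 = NOT w8 must be 1, so w8 = 0.
w8 = w3 OR w7 must be 0, so both w3 = 0 and w7 = 0.
w3 = NOT w2 must be 0, so w2 = 1.
Every assignment with w9 = 1 has q = 0; there are 2 such assignment(s).
  p=0, q=0, r=1
  p=1, q=0, r=1

0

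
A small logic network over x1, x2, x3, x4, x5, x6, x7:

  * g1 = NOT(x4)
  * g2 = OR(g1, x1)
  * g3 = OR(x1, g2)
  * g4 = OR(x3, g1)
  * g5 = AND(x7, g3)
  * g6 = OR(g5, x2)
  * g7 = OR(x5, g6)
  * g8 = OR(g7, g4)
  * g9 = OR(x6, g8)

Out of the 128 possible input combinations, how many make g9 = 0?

g9 = OR(x6, g8) must be 0, so both x6 = 0 and g8 = 0.
g8 = OR(g7, g4) must be 0, so both g7 = 0 and g4 = 0.
Satisfying assignments:
  x1=0, x2=0, x3=0, x4=1, x5=0, x6=0, x7=0
  x1=0, x2=0, x3=0, x4=1, x5=0, x6=0, x7=1
  x1=1, x2=0, x3=0, x4=1, x5=0, x6=0, x7=0

3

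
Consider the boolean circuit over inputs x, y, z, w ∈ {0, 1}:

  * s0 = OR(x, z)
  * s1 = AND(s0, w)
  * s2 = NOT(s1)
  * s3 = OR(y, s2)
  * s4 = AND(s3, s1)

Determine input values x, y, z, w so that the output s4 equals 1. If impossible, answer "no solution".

s4 = AND(s3, s1) must be 1, so both s3 = 1 and s1 = 1.
s3 = OR(y, s2) must be 1, so at least one of y, s2 is 1.
Check with x=0 y=1 z=1 w=1:
s0 = OR(x, z) = OR(0, 1) = 1
s1 = AND(s0, w) = AND(1, 1) = 1
s2 = NOT(s1) = NOT 1 = 0
s3 = OR(y, s2) = OR(1, 0) = 1
s4 = AND(s3, s1) = AND(1, 1) = 1
So s4 = 1 as required.

x=0 y=1 z=1 w=1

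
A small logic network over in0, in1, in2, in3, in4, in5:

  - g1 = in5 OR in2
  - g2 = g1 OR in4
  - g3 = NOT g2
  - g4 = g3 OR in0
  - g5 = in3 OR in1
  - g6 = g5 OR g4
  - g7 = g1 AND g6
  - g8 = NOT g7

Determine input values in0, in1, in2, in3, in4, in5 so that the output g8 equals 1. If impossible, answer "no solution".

Check with in0=1, in1=0, in2=0, in3=1, in4=0, in5=0:
g1 = in5 OR in2 = 0 OR 0 = 0
g2 = g1 OR in4 = 0 OR 0 = 0
g3 = NOT g2 = NOT 0 = 1
g4 = g3 OR in0 = 1 OR 1 = 1
g5 = in3 OR in1 = 1 OR 0 = 1
g6 = g5 OR g4 = 1 OR 1 = 1
g7 = g1 AND g6 = 0 AND 1 = 0
g8 = NOT g7 = NOT 0 = 1
So g8 = 1 as required.

in0=1, in1=0, in2=0, in3=1, in4=0, in5=0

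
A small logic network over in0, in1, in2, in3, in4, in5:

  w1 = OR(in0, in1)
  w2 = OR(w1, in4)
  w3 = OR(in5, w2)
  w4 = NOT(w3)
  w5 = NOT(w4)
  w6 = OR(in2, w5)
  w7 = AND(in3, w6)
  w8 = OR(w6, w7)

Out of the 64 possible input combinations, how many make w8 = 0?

w8 = OR(w6, w7) must be 0, so both w6 = 0 and w7 = 0.
w6 = OR(in2, w5) must be 0, so both in2 = 0 and w5 = 0.
w7 = AND(in3, w6) must be 0, so at least one of in3, w6 is 0.
Enumerating the 64 input combinations, 2 give w8 = 0 and 62 give w8 = 1.

2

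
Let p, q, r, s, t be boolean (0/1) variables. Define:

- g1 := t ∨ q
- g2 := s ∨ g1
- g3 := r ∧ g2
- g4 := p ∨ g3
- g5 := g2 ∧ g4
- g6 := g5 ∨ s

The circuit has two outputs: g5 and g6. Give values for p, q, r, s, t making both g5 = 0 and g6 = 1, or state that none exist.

Check with p=0, q=1, r=0, s=1, t=1:
g1 = t ∨ q = 1 ∨ 1 = 1
g2 = s ∨ g1 = 1 ∨ 1 = 1
g3 = r ∧ g2 = 0 ∧ 1 = 0
g4 = p ∨ g3 = 0 ∨ 0 = 0
g5 = g2 ∧ g4 = 1 ∧ 0 = 0
g6 = g5 ∨ s = 0 ∨ 1 = 1
So g5 = 0 and g6 = 1.

p=0, q=1, r=0, s=1, t=1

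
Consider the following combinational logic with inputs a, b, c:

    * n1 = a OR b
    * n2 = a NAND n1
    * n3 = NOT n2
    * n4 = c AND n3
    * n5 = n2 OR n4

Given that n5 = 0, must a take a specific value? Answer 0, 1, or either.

n5 = n2 OR n4 must be 0, so both n2 = 0 and n4 = 0.
n2 = a NAND n1 must be 0, so both a = 1 and n1 = 1.
n4 = c AND n3 must be 0, so at least one of c, n3 is 0.
Every assignment with n5 = 0 has a = 1; there are 2 such assignment(s).
  a=1, b=0, c=0
  a=1, b=1, c=0

1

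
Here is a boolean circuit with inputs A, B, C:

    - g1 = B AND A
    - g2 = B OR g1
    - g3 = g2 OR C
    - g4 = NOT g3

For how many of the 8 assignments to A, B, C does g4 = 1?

g4 = NOT g3 must be 1, so g3 = 0.
g3 = g2 OR C must be 0, so both g2 = 0 and C = 0.
Satisfying assignments:
  A=0, B=0, C=0
  A=1, B=0, C=0

2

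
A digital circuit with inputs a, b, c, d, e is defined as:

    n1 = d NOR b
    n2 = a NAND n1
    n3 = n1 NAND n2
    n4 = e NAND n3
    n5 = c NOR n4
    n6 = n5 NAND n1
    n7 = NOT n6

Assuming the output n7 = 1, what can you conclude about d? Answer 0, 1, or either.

n7 = NOT n6 must be 1, so n6 = 0.
Every assignment with n7 = 1 has d = 0; there are 1 such assignment(s).
  a=1, b=0, c=0, d=0, e=1

0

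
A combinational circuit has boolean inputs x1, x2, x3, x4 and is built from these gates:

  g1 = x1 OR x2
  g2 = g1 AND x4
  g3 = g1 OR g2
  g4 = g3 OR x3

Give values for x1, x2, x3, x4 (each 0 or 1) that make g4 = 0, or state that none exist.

Check with x1=0, x2=0, x3=0, x4=1:
g1 = x1 OR x2 = 0 OR 0 = 0
g2 = g1 AND x4 = 0 AND 1 = 0
g3 = g1 OR g2 = 0 OR 0 = 0
g4 = g3 OR x3 = 0 OR 0 = 0
So g4 = 0 as required.

x1=0, x2=0, x3=0, x4=1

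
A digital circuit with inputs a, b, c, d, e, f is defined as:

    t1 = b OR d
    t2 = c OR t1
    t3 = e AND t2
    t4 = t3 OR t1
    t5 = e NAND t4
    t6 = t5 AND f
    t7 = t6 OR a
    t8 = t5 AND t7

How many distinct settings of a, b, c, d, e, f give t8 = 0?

t8 = t5 AND t7 must be 0, so at least one of t5, t7 is 0.
Enumerating the 64 input combinations, 37 give t8 = 0 and 27 give t8 = 1.

37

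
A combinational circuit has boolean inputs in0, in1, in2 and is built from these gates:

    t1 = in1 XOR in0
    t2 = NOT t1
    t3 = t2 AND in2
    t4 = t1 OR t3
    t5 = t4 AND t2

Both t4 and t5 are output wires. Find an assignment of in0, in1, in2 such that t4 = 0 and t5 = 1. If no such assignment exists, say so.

Across all 8 input combinations, none give both t4 = 0 and t5 = 1.

no solution exists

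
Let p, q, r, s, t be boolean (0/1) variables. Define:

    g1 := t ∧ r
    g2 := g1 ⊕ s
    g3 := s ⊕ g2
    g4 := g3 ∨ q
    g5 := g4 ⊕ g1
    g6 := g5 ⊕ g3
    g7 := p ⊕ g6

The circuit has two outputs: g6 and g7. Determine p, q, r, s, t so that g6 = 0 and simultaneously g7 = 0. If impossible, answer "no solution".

Check with p=0, q=0, r=0, s=0, t=0:
g1 = t ∧ r = 0 ∧ 0 = 0
g2 = g1 ⊕ s = 0 ⊕ 0 = 0
g3 = s ⊕ g2 = 0 ⊕ 0 = 0
g4 = g3 ∨ q = 0 ∨ 0 = 0
g5 = g4 ⊕ g1 = 0 ⊕ 0 = 0
g6 = g5 ⊕ g3 = 0 ⊕ 0 = 0
g7 = p ⊕ g6 = 0 ⊕ 0 = 0
So g6 = 0 and g7 = 0.

p=0, q=0, r=0, s=0, t=0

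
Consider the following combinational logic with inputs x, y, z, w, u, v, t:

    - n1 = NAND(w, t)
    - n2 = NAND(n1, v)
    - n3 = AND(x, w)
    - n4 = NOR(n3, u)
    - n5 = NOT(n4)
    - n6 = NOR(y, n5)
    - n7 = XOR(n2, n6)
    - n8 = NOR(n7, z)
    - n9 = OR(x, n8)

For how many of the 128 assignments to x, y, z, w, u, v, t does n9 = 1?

78

n9 = OR(x, n8) must be 1, so at least one of x, n8 is 1.
Enumerating the 128 input combinations, 78 give n9 = 1 and 50 give n9 = 0.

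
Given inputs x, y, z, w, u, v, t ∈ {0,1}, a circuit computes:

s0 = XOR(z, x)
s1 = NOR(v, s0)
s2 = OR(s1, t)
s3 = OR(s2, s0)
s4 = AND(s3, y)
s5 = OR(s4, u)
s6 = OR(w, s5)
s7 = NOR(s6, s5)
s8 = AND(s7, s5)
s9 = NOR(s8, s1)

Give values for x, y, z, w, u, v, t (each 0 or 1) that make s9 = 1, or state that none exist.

s9 = NOR(s8, s1) must be 1, so both s8 = 0 and s1 = 0.
s8 = AND(s7, s5) must be 0, so at least one of s7, s5 is 0.
s1 = NOR(v, s0) must be 0, so at least one of v, s0 is 1.
Check with x=1 y=1 z=0 w=1 u=0 v=0 t=0:
s0 = XOR(z, x) = XOR(0, 1) = 1
s1 = NOR(v, s0) = NOR(0, 1) = 0
s2 = OR(s1, t) = OR(0, 0) = 0
s3 = OR(s2, s0) = OR(0, 1) = 1
s4 = AND(s3, y) = AND(1, 1) = 1
s5 = OR(s4, u) = OR(1, 0) = 1
s6 = OR(w, s5) = OR(1, 1) = 1
s7 = NOR(s6, s5) = NOR(1, 1) = 0
s8 = AND(s7, s5) = AND(0, 1) = 0
s9 = NOR(s8, s1) = NOR(0, 0) = 1
So s9 = 1 as required.

x=1 y=1 z=0 w=1 u=0 v=0 t=0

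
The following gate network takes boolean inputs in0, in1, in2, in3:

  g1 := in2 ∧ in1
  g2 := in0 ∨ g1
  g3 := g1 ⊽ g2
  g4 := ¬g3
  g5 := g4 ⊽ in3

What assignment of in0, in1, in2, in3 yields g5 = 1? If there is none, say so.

in0=0, in1=1, in2=0, in3=0

g5 = g4 ⊽ in3 must be 1, so both g4 = 0 and in3 = 0.
Check with in0=0, in1=1, in2=0, in3=0:
g1 = in2 ∧ in1 = 0 ∧ 1 = 0
g2 = in0 ∨ g1 = 0 ∨ 0 = 0
g3 = g1 ⊽ g2 = 0 ⊽ 0 = 1
g4 = ¬g3 = ¬1 = 0
g5 = g4 ⊽ in3 = 0 ⊽ 0 = 1
So g5 = 1 as required.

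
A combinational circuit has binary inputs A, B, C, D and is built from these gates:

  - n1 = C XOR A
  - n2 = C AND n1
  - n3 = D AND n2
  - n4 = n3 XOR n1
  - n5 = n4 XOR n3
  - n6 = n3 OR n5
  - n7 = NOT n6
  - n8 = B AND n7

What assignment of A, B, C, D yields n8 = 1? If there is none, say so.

n8 = B AND n7 must be 1, so both B = 1 and n7 = 1.
Check with A=0, B=1, C=0, D=0:
n1 = C XOR A = 0 XOR 0 = 0
n2 = C AND n1 = 0 AND 0 = 0
n3 = D AND n2 = 0 AND 0 = 0
n4 = n3 XOR n1 = 0 XOR 0 = 0
n5 = n4 XOR n3 = 0 XOR 0 = 0
n6 = n3 OR n5 = 0 OR 0 = 0
n7 = NOT n6 = NOT 0 = 1
n8 = B AND n7 = 1 AND 1 = 1
So n8 = 1 as required.

A=0, B=1, C=0, D=0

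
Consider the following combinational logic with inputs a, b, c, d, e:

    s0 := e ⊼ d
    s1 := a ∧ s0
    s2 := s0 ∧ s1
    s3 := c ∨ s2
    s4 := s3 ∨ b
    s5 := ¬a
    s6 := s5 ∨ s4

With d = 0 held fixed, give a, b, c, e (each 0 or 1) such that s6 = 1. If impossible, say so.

a=0 b=1 c=0 e=0

s6 = s5 ∨ s4 must be 1, so at least one of s5, s4 is 1.
Check with d = 0 and a=0, b=1, c=0, e=0:
s0 = e ⊼ d = 0 ⊼ 0 = 1
s1 = a ∧ s0 = 0 ∧ 1 = 0
s2 = s0 ∧ s1 = 1 ∧ 0 = 0
s3 = c ∨ s2 = 0 ∨ 0 = 0
s4 = s3 ∨ b = 0 ∨ 1 = 1
s5 = ¬a = ¬0 = 1
s6 = s5 ∨ s4 = 1 ∨ 1 = 1
So s6 = 1.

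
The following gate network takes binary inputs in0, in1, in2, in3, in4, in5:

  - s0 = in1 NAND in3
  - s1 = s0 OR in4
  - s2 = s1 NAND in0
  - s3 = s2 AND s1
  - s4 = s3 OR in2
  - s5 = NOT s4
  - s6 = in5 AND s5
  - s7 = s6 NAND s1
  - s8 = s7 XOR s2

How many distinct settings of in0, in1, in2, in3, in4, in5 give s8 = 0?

43

s8 = s7 XOR s2 must be 0, so s7 and s2 are equal.
Enumerating the 64 input combinations, 43 give s8 = 0 and 21 give s8 = 1.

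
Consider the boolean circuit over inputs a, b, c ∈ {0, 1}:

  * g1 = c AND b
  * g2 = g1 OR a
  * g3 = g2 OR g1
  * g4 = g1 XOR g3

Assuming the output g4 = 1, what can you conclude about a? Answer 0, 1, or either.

g4 = g1 XOR g3 must be 1, so g1 and g3 differ.
Every assignment with g4 = 1 has a = 1; there are 3 such assignment(s).
  a=1, b=0, c=0
  a=1, b=0, c=1
  a=1, b=1, c=0

1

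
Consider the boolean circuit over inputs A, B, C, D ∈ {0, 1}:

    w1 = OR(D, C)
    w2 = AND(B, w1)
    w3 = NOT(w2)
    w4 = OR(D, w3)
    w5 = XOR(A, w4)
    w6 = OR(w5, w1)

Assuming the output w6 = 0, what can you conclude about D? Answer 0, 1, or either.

0

w6 = OR(w5, w1) must be 0, so both w5 = 0 and w1 = 0.
Every assignment with w6 = 0 has D = 0; there are 2 such assignment(s).
  A=1, B=0, C=0, D=0
  A=1, B=1, C=0, D=0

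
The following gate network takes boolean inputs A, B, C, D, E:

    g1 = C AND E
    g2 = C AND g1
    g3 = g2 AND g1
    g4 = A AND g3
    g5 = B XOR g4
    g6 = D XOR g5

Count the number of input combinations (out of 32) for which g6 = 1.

16

g6 = D XOR g5 must be 1, so D and g5 differ.
Enumerating the 32 input combinations, 16 give g6 = 1 and 16 give g6 = 0.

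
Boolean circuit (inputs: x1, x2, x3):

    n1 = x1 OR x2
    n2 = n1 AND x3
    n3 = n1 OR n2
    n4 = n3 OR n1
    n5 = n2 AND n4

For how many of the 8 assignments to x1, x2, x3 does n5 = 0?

5

n5 = n2 AND n4 must be 0, so at least one of n2, n4 is 0.
Satisfying assignments:
  x1=0, x2=0, x3=0
  x1=0, x2=0, x3=1
  x1=0, x2=1, x3=0
  x1=1, x2=0, x3=0
  x1=1, x2=1, x3=0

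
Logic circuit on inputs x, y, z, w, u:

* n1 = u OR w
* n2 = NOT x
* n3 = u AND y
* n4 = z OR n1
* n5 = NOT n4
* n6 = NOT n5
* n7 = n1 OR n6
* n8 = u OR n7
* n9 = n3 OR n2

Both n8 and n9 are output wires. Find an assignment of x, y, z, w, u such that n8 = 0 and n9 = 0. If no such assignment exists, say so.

x=1, y=0, z=0, w=0, u=0

Check with x=1, y=0, z=0, w=0, u=0:
n1 = u OR w = 0 OR 0 = 0
n2 = NOT x = NOT 1 = 0
n3 = u AND y = 0 AND 0 = 0
n4 = z OR n1 = 0 OR 0 = 0
n5 = NOT n4 = NOT 0 = 1
n6 = NOT n5 = NOT 1 = 0
n7 = n1 OR n6 = 0 OR 0 = 0
n8 = u OR n7 = 0 OR 0 = 0
n9 = n3 OR n2 = 0 OR 0 = 0
So n8 = 0 and n9 = 0.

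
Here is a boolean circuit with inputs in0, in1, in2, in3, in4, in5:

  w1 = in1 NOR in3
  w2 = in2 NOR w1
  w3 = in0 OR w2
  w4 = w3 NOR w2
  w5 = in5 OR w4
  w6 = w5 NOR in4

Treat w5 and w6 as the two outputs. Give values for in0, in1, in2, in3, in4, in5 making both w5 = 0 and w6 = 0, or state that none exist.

in0=0, in1=0, in2=0, in3=1, in4=1, in5=0

Check with in0=0, in1=0, in2=0, in3=1, in4=1, in5=0:
w1 = in1 NOR in3 = 0 NOR 1 = 0
w2 = in2 NOR w1 = 0 NOR 0 = 1
w3 = in0 OR w2 = 0 OR 1 = 1
w4 = w3 NOR w2 = 1 NOR 1 = 0
w5 = in5 OR w4 = 0 OR 0 = 0
w6 = w5 NOR in4 = 0 NOR 1 = 0
So w5 = 0 and w6 = 0.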